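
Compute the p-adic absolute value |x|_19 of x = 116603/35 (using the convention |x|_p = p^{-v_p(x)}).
|116603/35|_19 = 1/6859

Step 1 — compute v_19(x) by factoring powers of 19 out of the numerator and denominator: v_19(116603/35) = 3. Step 2 — apply |x|_p = p^{-v_p(x)} = 19^{-3} = 1/6859.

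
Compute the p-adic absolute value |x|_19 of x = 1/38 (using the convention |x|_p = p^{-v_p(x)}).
|1/38|_19 = 19

Step 1 — compute v_19(x) by factoring powers of 19 out of the numerator and denominator: v_19(1/38) = -1. Step 2 — apply |x|_p = p^{-v_p(x)} = 19^{1} = 19.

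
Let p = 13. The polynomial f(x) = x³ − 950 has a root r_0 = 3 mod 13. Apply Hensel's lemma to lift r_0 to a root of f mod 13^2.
r_1 = 81 (mod 169)

Hensel: r_{i+1} = r_i − f(r_i)/f′(r_i) mod 13^{i+2}, where f′(x) = 3x². Iterate:
  r_0 = 3 (mod 13)
  r_1 = 81 (mod 169)
Final: r = 81 with f(r) ≡ 0 mod 13^2.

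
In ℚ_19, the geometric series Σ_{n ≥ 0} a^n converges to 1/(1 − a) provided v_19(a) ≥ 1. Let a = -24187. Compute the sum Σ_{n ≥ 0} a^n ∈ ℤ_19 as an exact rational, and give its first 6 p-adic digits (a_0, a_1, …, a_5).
Σ a^n = 1/(1 − a) = 1/24188;  first 6 digits = (1, 0, 9, 15, 4, 8)

v_19(a) = 2 ≥ 1, so the series converges in ℤ_19 to 1/(1 − a) = 1/(1 − (-24187)) = 1/24188. Expand this rational in ℤ_19: compute digits iteratively via d_i = x_i mod 19, x_{i+1} = (x_i − d_i)/19. The first 6 digits are (1, 0, 9, 15, 4, 8).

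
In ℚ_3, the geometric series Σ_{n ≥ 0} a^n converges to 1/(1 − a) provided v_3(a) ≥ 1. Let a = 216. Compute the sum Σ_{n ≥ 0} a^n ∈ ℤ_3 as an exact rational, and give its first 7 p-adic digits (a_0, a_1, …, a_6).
Σ a^n = 1/(1 − a) = -1/215;  first 7 digits = (1, 0, 0, 2, 2, 0, 1)

v_3(a) = 3 ≥ 1, so the series converges in ℤ_3 to 1/(1 − a) = 1/(1 − 216) = -1/215. Expand this rational in ℤ_3: compute digits iteratively via d_i = x_i mod 3, x_{i+1} = (x_i − d_i)/3. The first 7 digits are (1, 0, 0, 2, 2, 0, 1).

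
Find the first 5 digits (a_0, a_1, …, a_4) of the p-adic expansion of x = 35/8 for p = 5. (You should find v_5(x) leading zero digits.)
(a_0, …, a_4) = (0, 4, 0, 3, 0)

v_5(35/8) = 1, so a_0 = ... = a_0 = 0. Factor out: x = 5^1 · u with u = 7/8 a unit in ℤ_5. Expand u iteratively via a_{v+i} = u_i mod 5, u_{i+1} = (u_i − a_{v+i})/5:
  u_0 = 7/8;  a_1 = 4;  u_1 = (u_0 − 4)/5 = -5/8
  u_1 = -5/8;  a_2 = 0;  u_2 = (u_1 − 0)/5 = -1/8
  u_2 = -1/8;  a_3 = 3;  u_3 = (u_2 − 3)/5 = -5/8
  u_3 = -5/8;  a_4 = 0;  u_4 = (u_3 − 0)/5 = -1/8
Digits: (0, 4, 0, 3, 0).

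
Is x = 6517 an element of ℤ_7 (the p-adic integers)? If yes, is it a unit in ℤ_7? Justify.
x ∈ ℤ_7 but not a unit; v_7(x) = 3 > 0

ℤ_7 = {x ∈ ℚ_7 : v_7(x) ≥ 0} and ℤ_7^× = {x ∈ ℤ_7 : v_7(x) = 0}. Here v_7(6517) = v_7(num) − v_7(den) = 3; compare against these criteria.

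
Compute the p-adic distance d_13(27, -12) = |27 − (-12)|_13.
d_13(27, -12) = 1/13

Step 1 — x − y = 27 − (-12) = 39. Step 2 — v_13(39) = 1 (factor: 39 = (13^1 · 3); the sign does not affect v_p). Step 3 — |x − y|_13 = 13^{-1} = 1/13.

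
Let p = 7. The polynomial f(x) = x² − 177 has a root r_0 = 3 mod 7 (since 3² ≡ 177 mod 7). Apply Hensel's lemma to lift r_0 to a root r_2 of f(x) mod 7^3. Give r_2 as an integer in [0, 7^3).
r_2 = 129 (mod 343)

Hensel's recurrence: r_{i+1} = r_i − f(r_i)·(f′(r_i))^{-1} mod 7^{i+2}, with f′(x) = 2x. Iterate:
  r_0 = 3 (mod 7)
  r_1 = 31 (mod 49)
  r_2 = 129 (mod 343)
Final: r_2 = 129, and one checks f(r_2) ≡ 0 mod 7^3.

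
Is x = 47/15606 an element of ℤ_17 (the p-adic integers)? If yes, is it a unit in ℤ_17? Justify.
x ∉ ℤ_17 (v_17(x) = -2 < 0)

ℤ_17 = {x ∈ ℚ_17 : v_17(x) ≥ 0} and ℤ_17^× = {x ∈ ℤ_17 : v_17(x) = 0}. Here v_17(47/15606) = v_17(num) − v_17(den) = -2; compare against these criteria.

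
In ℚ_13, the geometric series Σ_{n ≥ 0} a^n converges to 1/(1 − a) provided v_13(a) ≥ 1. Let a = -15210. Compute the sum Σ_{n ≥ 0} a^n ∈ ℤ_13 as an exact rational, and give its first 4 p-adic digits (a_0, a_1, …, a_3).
Σ a^n = 1/(1 − a) = 1/15211;  first 4 digits = (1, 0, 1, 6)

v_13(a) = 2 ≥ 1, so the series converges in ℤ_13 to 1/(1 − a) = 1/(1 − (-15210)) = 1/15211. Expand this rational in ℤ_13: compute digits iteratively via d_i = x_i mod 13, x_{i+1} = (x_i − d_i)/13. The first 4 digits are (1, 0, 1, 6).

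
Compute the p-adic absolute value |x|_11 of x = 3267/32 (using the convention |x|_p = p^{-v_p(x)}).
|3267/32|_11 = 1/121

Step 1 — compute v_11(x) by factoring powers of 11 out of the numerator and denominator: v_11(3267/32) = 2. Step 2 — apply |x|_p = p^{-v_p(x)} = 11^{-2} = 1/121.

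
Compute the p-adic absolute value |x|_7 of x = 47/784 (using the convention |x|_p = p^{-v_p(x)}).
|47/784|_7 = 49

Step 1 — compute v_7(x) by factoring powers of 7 out of the numerator and denominator: v_7(47/784) = -2. Step 2 — apply |x|_p = p^{-v_p(x)} = 7^{2} = 49.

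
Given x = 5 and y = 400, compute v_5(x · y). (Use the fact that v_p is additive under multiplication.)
v_5(2000) = 3

v_p(x) = 1 (factor: 5 = 5^1 · 1); v_p(y) = 2 (factor: 400 = 5^2 · 16). Additivity: v_p(xy) = v_p(x) + v_p(y) = 1 + 2 = 3. (Direct check: xy = 2000 = 5^3 · (16).)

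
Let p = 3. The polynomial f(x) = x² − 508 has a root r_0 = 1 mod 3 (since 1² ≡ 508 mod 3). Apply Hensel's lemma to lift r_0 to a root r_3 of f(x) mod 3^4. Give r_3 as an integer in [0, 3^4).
r_3 = 34 (mod 81)

Hensel's recurrence: r_{i+1} = r_i − f(r_i)·(f′(r_i))^{-1} mod 3^{i+2}, with f′(x) = 2x. Iterate:
  r_0 = 1 (mod 3)
  r_1 = 7 (mod 9)
  r_2 = 7 (mod 27)
  r_3 = 34 (mod 81)
Final: r_3 = 34, and one checks f(r_3) ≡ 0 mod 3^4.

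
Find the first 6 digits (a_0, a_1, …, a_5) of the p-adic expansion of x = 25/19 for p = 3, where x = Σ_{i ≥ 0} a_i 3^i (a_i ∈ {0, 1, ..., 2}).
(a_0, …, a_5) = (1, 2, 0, 2, 1, 1)

v_3(25/19) = 0 (numerator and denominator both coprime to 3), so x ∈ ℤ_3^×. Compute digits iteratively via a_i = x_i mod 3, x_{i+1} = (x_i − a_i)/3, with x_0 = x:
  x_0 = 25/19;  a_0 = 1;  x_1 = (x_0 − 1)/3 = 2/19
  x_1 = 2/19;  a_1 = 2;  x_2 = (x_1 − 2)/3 = -12/19
  x_2 = -12/19;  a_2 = 0;  x_3 = (x_2 − 0)/3 = -4/19
  x_3 = -4/19;  a_3 = 2;  x_4 = (x_3 − 2)/3 = -14/19
  x_4 = -14/19;  a_4 = 1;  x_5 = (x_4 − 1)/3 = -11/19
  x_5 = -11/19;  a_5 = 1;  x_6 = (x_5 − 1)/3 = -10/19
Digits: (1, 2, 0, 2, 1, 1).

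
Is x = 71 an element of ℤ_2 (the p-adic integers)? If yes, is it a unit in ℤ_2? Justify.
x ∈ ℤ_2^× (unit); v_2(x) = 0

ℤ_2 = {x ∈ ℚ_2 : v_2(x) ≥ 0} and ℤ_2^× = {x ∈ ℤ_2 : v_2(x) = 0}. Here v_2(71) = v_2(num) − v_2(den) = 0; compare against these criteria.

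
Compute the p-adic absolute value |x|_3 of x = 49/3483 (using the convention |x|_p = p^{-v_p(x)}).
|49/3483|_3 = 81

Step 1 — compute v_3(x) by factoring powers of 3 out of the numerator and denominator: v_3(49/3483) = -4. Step 2 — apply |x|_p = p^{-v_p(x)} = 3^{4} = 81.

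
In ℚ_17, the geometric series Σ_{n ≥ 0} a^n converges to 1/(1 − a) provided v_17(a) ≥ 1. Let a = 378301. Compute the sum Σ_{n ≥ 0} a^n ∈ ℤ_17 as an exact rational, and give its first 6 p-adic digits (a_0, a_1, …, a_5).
Σ a^n = 1/(1 − a) = -1/378300;  first 6 digits = (1, 0, 0, 9, 4, 0)

v_17(a) = 3 ≥ 1, so the series converges in ℤ_17 to 1/(1 − a) = 1/(1 − 378301) = -1/378300. Expand this rational in ℤ_17: compute digits iteratively via d_i = x_i mod 17, x_{i+1} = (x_i − d_i)/17. The first 6 digits are (1, 0, 0, 9, 4, 0).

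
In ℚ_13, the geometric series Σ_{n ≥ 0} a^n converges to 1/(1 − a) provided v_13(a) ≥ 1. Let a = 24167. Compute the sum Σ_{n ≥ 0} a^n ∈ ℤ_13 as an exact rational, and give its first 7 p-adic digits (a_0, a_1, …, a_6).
Σ a^n = 1/(1 − a) = -1/24166;  first 7 digits = (1, 0, 0, 11, 0, 0, 4)

v_13(a) = 3 ≥ 1, so the series converges in ℤ_13 to 1/(1 − a) = 1/(1 − 24167) = -1/24166. Expand this rational in ℤ_13: compute digits iteratively via d_i = x_i mod 13, x_{i+1} = (x_i − d_i)/13. The first 7 digits are (1, 0, 0, 11, 0, 0, 4).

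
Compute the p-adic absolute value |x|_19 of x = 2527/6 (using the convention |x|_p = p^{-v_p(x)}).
|2527/6|_19 = 1/361

Step 1 — compute v_19(x) by factoring powers of 19 out of the numerator and denominator: v_19(2527/6) = 2. Step 2 — apply |x|_p = p^{-v_p(x)} = 19^{-2} = 1/361.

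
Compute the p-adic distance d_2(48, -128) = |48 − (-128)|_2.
d_2(48, -128) = 1/16

Step 1 — x − y = 48 − (-128) = 176. Step 2 — v_2(176) = 4 (factor: 176 = (2^4 · 11); the sign does not affect v_p). Step 3 — |x − y|_2 = 2^{-4} = 1/16.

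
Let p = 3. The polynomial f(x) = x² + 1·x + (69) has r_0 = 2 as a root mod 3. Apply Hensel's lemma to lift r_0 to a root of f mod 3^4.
r_3 = 77 (mod 81)

Hensel: r_{i+1} = r_i − f(r_i)·(f′(r_i))^{-1} mod 3^{i+2}, f′(x) = 2x + 1. Iterate:
  r_0 = 2 (mod 3)
  r_1 = 5 (mod 9)
  r_2 = 23 (mod 27)
  r_3 = 77 (mod 81)
Final: r = 77 satisfies f(r) ≡ 0 mod 3^4.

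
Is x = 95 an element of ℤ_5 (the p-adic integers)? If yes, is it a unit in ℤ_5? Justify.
x ∈ ℤ_5 but not a unit; v_5(x) = 1 > 0

ℤ_5 = {x ∈ ℚ_5 : v_5(x) ≥ 0} and ℤ_5^× = {x ∈ ℤ_5 : v_5(x) = 0}. Here v_5(95) = v_5(num) − v_5(den) = 1; compare against these criteria.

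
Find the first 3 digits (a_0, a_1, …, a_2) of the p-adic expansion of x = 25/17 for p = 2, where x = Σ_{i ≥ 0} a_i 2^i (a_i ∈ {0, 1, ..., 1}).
(a_0, …, a_2) = (1, 0, 0)

v_2(25/17) = 0 (numerator and denominator both coprime to 2), so x ∈ ℤ_2^×. Compute digits iteratively via a_i = x_i mod 2, x_{i+1} = (x_i − a_i)/2, with x_0 = x:
  x_0 = 25/17;  a_0 = 1;  x_1 = (x_0 − 1)/2 = 4/17
  x_1 = 4/17;  a_1 = 0;  x_2 = (x_1 − 0)/2 = 2/17
  x_2 = 2/17;  a_2 = 0;  x_3 = (x_2 − 0)/2 = 1/17
Digits: (1, 0, 0).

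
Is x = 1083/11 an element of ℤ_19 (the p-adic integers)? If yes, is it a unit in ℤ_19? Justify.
x ∈ ℤ_19 but not a unit; v_19(x) = 2 > 0

ℤ_19 = {x ∈ ℚ_19 : v_19(x) ≥ 0} and ℤ_19^× = {x ∈ ℤ_19 : v_19(x) = 0}. Here v_19(1083/11) = v_19(num) − v_19(den) = 2; compare against these criteria.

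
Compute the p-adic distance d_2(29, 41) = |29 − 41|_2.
d_2(29, 41) = 1/4

Step 1 — x − y = 29 − 41 = -12. Step 2 — v_2(-12) = 2 (factor: -12 = −(2^2 · 3); the sign does not affect v_p). Step 3 — |x − y|_2 = 2^{-2} = 1/4.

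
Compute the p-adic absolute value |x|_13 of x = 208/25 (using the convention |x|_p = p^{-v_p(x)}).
|208/25|_13 = 1/13

Step 1 — compute v_13(x) by factoring powers of 13 out of the numerator and denominator: v_13(208/25) = 1. Step 2 — apply |x|_p = p^{-v_p(x)} = 13^{-1} = 1/13.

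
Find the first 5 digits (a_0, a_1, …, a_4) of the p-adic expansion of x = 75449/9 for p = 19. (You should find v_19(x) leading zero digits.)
(a_0, …, a_4) = (0, 0, 0, 16, 14)

v_19(75449/9) = 3, so a_0 = ... = a_2 = 0. Factor out: x = 19^3 · u with u = 11/9 a unit in ℤ_19. Expand u iteratively via a_{v+i} = u_i mod 19, u_{i+1} = (u_i − a_{v+i})/19:
  u_0 = 11/9;  a_3 = 16;  u_1 = (u_0 − 16)/19 = -7/9
  u_1 = -7/9;  a_4 = 14;  u_2 = (u_1 − 14)/19 = -7/9
Digits: (0, 0, 0, 16, 14).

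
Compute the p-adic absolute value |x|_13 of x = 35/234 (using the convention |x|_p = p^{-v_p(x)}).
|35/234|_13 = 13

Step 1 — compute v_13(x) by factoring powers of 13 out of the numerator and denominator: v_13(35/234) = -1. Step 2 — apply |x|_p = p^{-v_p(x)} = 13^{1} = 13.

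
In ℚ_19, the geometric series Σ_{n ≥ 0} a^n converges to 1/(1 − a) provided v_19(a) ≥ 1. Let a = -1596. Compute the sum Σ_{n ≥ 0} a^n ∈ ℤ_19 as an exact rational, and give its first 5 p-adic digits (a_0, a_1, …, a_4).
Σ a^n = 1/(1 − a) = 1/1597;  first 5 digits = (1, 11, 2, 11, 14)

v_19(a) = 1 ≥ 1, so the series converges in ℤ_19 to 1/(1 − a) = 1/(1 − (-1596)) = 1/1597. Expand this rational in ℤ_19: compute digits iteratively via d_i = x_i mod 19, x_{i+1} = (x_i − d_i)/19. The first 5 digits are (1, 11, 2, 11, 14).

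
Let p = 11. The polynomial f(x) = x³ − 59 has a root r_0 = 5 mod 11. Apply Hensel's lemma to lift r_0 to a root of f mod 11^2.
r_1 = 38 (mod 121)

Hensel: r_{i+1} = r_i − f(r_i)/f′(r_i) mod 11^{i+2}, where f′(x) = 3x². Iterate:
  r_0 = 5 (mod 11)
  r_1 = 38 (mod 121)
Final: r = 38 with f(r) ≡ 0 mod 11^2.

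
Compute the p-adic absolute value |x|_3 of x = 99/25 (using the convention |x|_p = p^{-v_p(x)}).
|99/25|_3 = 1/9

Step 1 — compute v_3(x) by factoring powers of 3 out of the numerator and denominator: v_3(99/25) = 2. Step 2 — apply |x|_p = p^{-v_p(x)} = 3^{-2} = 1/9.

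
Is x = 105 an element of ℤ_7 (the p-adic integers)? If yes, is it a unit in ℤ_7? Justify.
x ∈ ℤ_7 but not a unit; v_7(x) = 1 > 0

ℤ_7 = {x ∈ ℚ_7 : v_7(x) ≥ 0} and ℤ_7^× = {x ∈ ℤ_7 : v_7(x) = 0}. Here v_7(105) = v_7(num) − v_7(den) = 1; compare against these criteria.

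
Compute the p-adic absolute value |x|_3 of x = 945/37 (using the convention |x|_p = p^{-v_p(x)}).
|945/37|_3 = 1/27

Step 1 — compute v_3(x) by factoring powers of 3 out of the numerator and denominator: v_3(945/37) = 3. Step 2 — apply |x|_p = p^{-v_p(x)} = 3^{-3} = 1/27.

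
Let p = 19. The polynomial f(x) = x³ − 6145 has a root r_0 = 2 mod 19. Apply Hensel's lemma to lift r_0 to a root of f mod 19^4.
r_3 = 76534 (mod 130321)

Hensel: r_{i+1} = r_i − f(r_i)/f′(r_i) mod 19^{i+2}, where f′(x) = 3x². Iterate:
  r_0 = 2 (mod 19)
  r_1 = 2 (mod 361)
  r_2 = 1085 (mod 6859)
  r_3 = 76534 (mod 130321)
Final: r = 76534 with f(r) ≡ 0 mod 19^4.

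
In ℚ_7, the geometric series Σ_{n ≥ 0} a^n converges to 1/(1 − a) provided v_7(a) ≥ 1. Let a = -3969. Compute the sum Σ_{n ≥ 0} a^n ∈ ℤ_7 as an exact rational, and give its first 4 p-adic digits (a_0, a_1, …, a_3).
Σ a^n = 1/(1 − a) = 1/3970;  first 4 digits = (1, 0, 3, 2)

v_7(a) = 2 ≥ 1, so the series converges in ℤ_7 to 1/(1 − a) = 1/(1 − (-3969)) = 1/3970. Expand this rational in ℤ_7: compute digits iteratively via d_i = x_i mod 7, x_{i+1} = (x_i − d_i)/7. The first 4 digits are (1, 0, 3, 2).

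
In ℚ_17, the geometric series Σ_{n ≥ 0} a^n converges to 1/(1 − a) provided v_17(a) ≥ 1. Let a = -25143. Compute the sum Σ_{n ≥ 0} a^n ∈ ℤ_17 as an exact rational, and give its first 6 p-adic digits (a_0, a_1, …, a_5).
Σ a^n = 1/(1 − a) = 1/25144;  first 6 digits = (1, 0, 15, 11, 3, 3)

v_17(a) = 2 ≥ 1, so the series converges in ℤ_17 to 1/(1 − a) = 1/(1 − (-25143)) = 1/25144. Expand this rational in ℤ_17: compute digits iteratively via d_i = x_i mod 17, x_{i+1} = (x_i − d_i)/17. The first 6 digits are (1, 0, 15, 11, 3, 3).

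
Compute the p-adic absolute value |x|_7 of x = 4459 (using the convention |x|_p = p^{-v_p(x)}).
|4459|_7 = 1/343

Step 1 — compute v_7(x) by factoring powers of 7 out of the numerator and denominator: v_7(4459) = 3. Step 2 — apply |x|_p = p^{-v_p(x)} = 7^{-3} = 1/343.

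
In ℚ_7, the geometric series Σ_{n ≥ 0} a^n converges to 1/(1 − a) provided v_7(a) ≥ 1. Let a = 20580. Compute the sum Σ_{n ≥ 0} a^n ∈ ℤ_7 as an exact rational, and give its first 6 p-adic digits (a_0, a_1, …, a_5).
Σ a^n = 1/(1 − a) = -1/20579;  first 6 digits = (1, 0, 0, 4, 1, 1)

v_7(a) = 3 ≥ 1, so the series converges in ℤ_7 to 1/(1 − a) = 1/(1 − 20580) = -1/20579. Expand this rational in ℤ_7: compute digits iteratively via d_i = x_i mod 7, x_{i+1} = (x_i − d_i)/7. The first 6 digits are (1, 0, 0, 4, 1, 1).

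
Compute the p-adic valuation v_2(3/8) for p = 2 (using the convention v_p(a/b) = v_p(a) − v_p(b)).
v_2(3/8) = -3

Factor powers of 2 from the numerator and denominator of the reduced fraction: 3 = 2^0 · 3 and 8 = 2^3 · 1. Apply v_p(a/b) = v_p(a) − v_p(b): v_2(3/8) = 0 − 3 = -3.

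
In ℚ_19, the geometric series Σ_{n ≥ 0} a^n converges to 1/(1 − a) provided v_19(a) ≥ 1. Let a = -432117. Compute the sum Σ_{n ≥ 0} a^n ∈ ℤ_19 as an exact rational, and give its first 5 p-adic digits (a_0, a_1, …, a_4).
Σ a^n = 1/(1 − a) = 1/432118;  first 5 digits = (1, 0, 0, 13, 15)

v_19(a) = 3 ≥ 1, so the series converges in ℤ_19 to 1/(1 − a) = 1/(1 − (-432117)) = 1/432118. Expand this rational in ℤ_19: compute digits iteratively via d_i = x_i mod 19, x_{i+1} = (x_i − d_i)/19. The first 5 digits are (1, 0, 0, 13, 15).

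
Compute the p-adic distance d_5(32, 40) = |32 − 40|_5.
d_5(32, 40) = 1

Step 1 — x − y = 32 − 40 = -8. Step 2 — v_5(-8) = 0 (factor: -8 = −(5^0 · 8); the sign does not affect v_p). Step 3 — |x − y|_5 = 5^{0} = 1.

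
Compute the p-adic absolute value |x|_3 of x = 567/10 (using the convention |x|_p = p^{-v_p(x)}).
|567/10|_3 = 1/81

Step 1 — compute v_3(x) by factoring powers of 3 out of the numerator and denominator: v_3(567/10) = 4. Step 2 — apply |x|_p = p^{-v_p(x)} = 3^{-4} = 1/81.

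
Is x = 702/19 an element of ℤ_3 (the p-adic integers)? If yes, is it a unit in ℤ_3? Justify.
x ∈ ℤ_3 but not a unit; v_3(x) = 3 > 0

ℤ_3 = {x ∈ ℚ_3 : v_3(x) ≥ 0} and ℤ_3^× = {x ∈ ℤ_3 : v_3(x) = 0}. Here v_3(702/19) = v_3(num) − v_3(den) = 3; compare against these criteria.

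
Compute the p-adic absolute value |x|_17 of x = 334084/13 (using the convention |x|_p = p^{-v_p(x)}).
|334084/13|_17 = 1/83521

Step 1 — compute v_17(x) by factoring powers of 17 out of the numerator and denominator: v_17(334084/13) = 4. Step 2 — apply |x|_p = p^{-v_p(x)} = 17^{-4} = 1/83521.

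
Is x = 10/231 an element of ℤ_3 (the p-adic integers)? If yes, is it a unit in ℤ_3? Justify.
x ∉ ℤ_3 (v_3(x) = -1 < 0)

ℤ_3 = {x ∈ ℚ_3 : v_3(x) ≥ 0} and ℤ_3^× = {x ∈ ℤ_3 : v_3(x) = 0}. Here v_3(10/231) = v_3(num) − v_3(den) = -1; compare against these criteria.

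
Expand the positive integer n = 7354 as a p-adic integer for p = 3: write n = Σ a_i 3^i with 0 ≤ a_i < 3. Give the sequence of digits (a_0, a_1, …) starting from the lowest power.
(a_0, a_1, …) = (1, 0, 1, 2, 0, 0, 1, 0, 1)

Repeated division by 3 gives the digits low-to-high: 7354 = 1 + 1·3^2 + 2·3^3 + 1·3^6 + 1·3^8. Digit sequence: (1, 0, 1, 2, 0, 0, 1, 0, 1).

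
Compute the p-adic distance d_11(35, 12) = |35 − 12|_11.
d_11(35, 12) = 1

Step 1 — x − y = 35 − 12 = 23. Step 2 — v_11(23) = 0 (factor: 23 = (11^0 · 23); the sign does not affect v_p). Step 3 — |x − y|_11 = 11^{0} = 1.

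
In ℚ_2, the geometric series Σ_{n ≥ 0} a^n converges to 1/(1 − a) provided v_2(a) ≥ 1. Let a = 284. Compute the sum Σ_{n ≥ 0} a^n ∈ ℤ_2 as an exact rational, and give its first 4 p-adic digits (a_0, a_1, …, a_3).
Σ a^n = 1/(1 − a) = -1/283;  first 4 digits = (1, 0, 1, 1)

v_2(a) = 2 ≥ 1, so the series converges in ℤ_2 to 1/(1 − a) = 1/(1 − 284) = -1/283. Expand this rational in ℤ_2: compute digits iteratively via d_i = x_i mod 2, x_{i+1} = (x_i − d_i)/2. The first 4 digits are (1, 0, 1, 1).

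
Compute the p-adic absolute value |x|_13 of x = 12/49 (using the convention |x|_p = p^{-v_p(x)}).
|12/49|_13 = 1

Step 1 — compute v_13(x) by factoring powers of 13 out of the numerator and denominator: v_13(12/49) = 0. Step 2 — apply |x|_p = p^{-v_p(x)} = 13^{0} = 1.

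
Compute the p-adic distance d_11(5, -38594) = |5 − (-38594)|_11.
d_11(5, -38594) = 1/1331

Step 1 — x − y = 5 − (-38594) = 38599. Step 2 — v_11(38599) = 3 (factor: 38599 = (11^3 · 29); the sign does not affect v_p). Step 3 — |x − y|_11 = 11^{-3} = 1/1331.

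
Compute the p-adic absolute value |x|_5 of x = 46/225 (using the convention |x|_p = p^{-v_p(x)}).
|46/225|_5 = 25

Step 1 — compute v_5(x) by factoring powers of 5 out of the numerator and denominator: v_5(46/225) = -2. Step 2 — apply |x|_p = p^{-v_p(x)} = 5^{2} = 25.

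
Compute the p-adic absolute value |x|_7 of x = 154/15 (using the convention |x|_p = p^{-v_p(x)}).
|154/15|_7 = 1/7

Step 1 — compute v_7(x) by factoring powers of 7 out of the numerator and denominator: v_7(154/15) = 1. Step 2 — apply |x|_p = p^{-v_p(x)} = 7^{-1} = 1/7.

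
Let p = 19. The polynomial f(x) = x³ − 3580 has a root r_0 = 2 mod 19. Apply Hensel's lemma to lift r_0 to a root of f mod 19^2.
r_1 = 59 (mod 361)

Hensel: r_{i+1} = r_i − f(r_i)/f′(r_i) mod 19^{i+2}, where f′(x) = 3x². Iterate:
  r_0 = 2 (mod 19)
  r_1 = 59 (mod 361)
Final: r = 59 with f(r) ≡ 0 mod 19^2.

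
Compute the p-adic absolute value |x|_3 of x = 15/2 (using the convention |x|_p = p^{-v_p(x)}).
|15/2|_3 = 1/3

Step 1 — compute v_3(x) by factoring powers of 3 out of the numerator and denominator: v_3(15/2) = 1. Step 2 — apply |x|_p = p^{-v_p(x)} = 3^{-1} = 1/3.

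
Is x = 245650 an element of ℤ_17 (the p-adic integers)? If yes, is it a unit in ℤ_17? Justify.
x ∈ ℤ_17 but not a unit; v_17(x) = 3 > 0

ℤ_17 = {x ∈ ℚ_17 : v_17(x) ≥ 0} and ℤ_17^× = {x ∈ ℤ_17 : v_17(x) = 0}. Here v_17(245650) = v_17(num) − v_17(den) = 3; compare against these criteria.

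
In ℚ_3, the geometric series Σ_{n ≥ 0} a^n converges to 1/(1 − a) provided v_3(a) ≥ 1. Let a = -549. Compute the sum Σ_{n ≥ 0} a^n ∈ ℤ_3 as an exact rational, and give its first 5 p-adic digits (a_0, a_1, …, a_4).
Σ a^n = 1/(1 − a) = 1/550;  first 5 digits = (1, 0, 2, 0, 0)

v_3(a) = 2 ≥ 1, so the series converges in ℤ_3 to 1/(1 − a) = 1/(1 − (-549)) = 1/550. Expand this rational in ℤ_3: compute digits iteratively via d_i = x_i mod 3, x_{i+1} = (x_i − d_i)/3. The first 5 digits are (1, 0, 2, 0, 0).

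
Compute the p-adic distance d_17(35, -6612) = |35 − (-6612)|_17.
d_17(35, -6612) = 1/289

Step 1 — x − y = 35 − (-6612) = 6647. Step 2 — v_17(6647) = 2 (factor: 6647 = (17^2 · 23); the sign does not affect v_p). Step 3 — |x − y|_17 = 17^{-2} = 1/289.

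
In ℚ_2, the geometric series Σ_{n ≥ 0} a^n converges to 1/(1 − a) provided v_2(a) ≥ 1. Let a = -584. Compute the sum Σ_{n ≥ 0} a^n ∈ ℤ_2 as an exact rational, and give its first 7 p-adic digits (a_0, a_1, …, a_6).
Σ a^n = 1/(1 − a) = 1/585;  first 7 digits = (1, 0, 0, 1, 1, 1, 1)

v_2(a) = 3 ≥ 1, so the series converges in ℤ_2 to 1/(1 − a) = 1/(1 − (-584)) = 1/585. Expand this rational in ℤ_2: compute digits iteratively via d_i = x_i mod 2, x_{i+1} = (x_i − d_i)/2. The first 7 digits are (1, 0, 0, 1, 1, 1, 1).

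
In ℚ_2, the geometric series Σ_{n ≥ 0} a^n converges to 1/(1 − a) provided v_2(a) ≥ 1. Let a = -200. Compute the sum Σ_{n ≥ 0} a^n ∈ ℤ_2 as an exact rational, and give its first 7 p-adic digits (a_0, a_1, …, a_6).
Σ a^n = 1/(1 − a) = 1/201;  first 7 digits = (1, 0, 0, 1, 1, 1, 1)

v_2(a) = 3 ≥ 1, so the series converges in ℤ_2 to 1/(1 − a) = 1/(1 − (-200)) = 1/201. Expand this rational in ℤ_2: compute digits iteratively via d_i = x_i mod 2, x_{i+1} = (x_i − d_i)/2. The first 7 digits are (1, 0, 0, 1, 1, 1, 1).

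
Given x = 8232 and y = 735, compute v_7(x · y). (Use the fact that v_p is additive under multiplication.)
v_7(6050520) = 5

v_p(x) = 3 (factor: 8232 = 7^3 · 24); v_p(y) = 2 (factor: 735 = 7^2 · 15). Additivity: v_p(xy) = v_p(x) + v_p(y) = 3 + 2 = 5. (Direct check: xy = 6050520 = 7^5 · (360).)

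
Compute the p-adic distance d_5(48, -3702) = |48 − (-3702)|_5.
d_5(48, -3702) = 1/625

Step 1 — x − y = 48 − (-3702) = 3750. Step 2 — v_5(3750) = 4 (factor: 3750 = (5^4 · 6); the sign does not affect v_p). Step 3 — |x − y|_5 = 5^{-4} = 1/625.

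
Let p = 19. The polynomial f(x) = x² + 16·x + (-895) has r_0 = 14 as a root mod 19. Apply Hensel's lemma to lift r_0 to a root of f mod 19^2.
r_1 = 33 (mod 361)

Hensel: r_{i+1} = r_i − f(r_i)·(f′(r_i))^{-1} mod 19^{i+2}, f′(x) = 2x + 16. Iterate:
  r_0 = 14 (mod 19)
  r_1 = 33 (mod 361)
Final: r = 33 satisfies f(r) ≡ 0 mod 19^2.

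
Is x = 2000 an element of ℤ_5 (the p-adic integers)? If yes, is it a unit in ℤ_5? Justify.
x ∈ ℤ_5 but not a unit; v_5(x) = 3 > 0

ℤ_5 = {x ∈ ℚ_5 : v_5(x) ≥ 0} and ℤ_5^× = {x ∈ ℤ_5 : v_5(x) = 0}. Here v_5(2000) = v_5(num) − v_5(den) = 3; compare against these criteria.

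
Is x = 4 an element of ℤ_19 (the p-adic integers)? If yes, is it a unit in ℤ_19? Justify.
x ∈ ℤ_19^× (unit); v_19(x) = 0

ℤ_19 = {x ∈ ℚ_19 : v_19(x) ≥ 0} and ℤ_19^× = {x ∈ ℤ_19 : v_19(x) = 0}. Here v_19(4) = v_19(num) − v_19(den) = 0; compare against these criteria.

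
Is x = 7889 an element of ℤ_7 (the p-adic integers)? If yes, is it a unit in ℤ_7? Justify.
x ∈ ℤ_7 but not a unit; v_7(x) = 3 > 0

ℤ_7 = {x ∈ ℚ_7 : v_7(x) ≥ 0} and ℤ_7^× = {x ∈ ℤ_7 : v_7(x) = 0}. Here v_7(7889) = v_7(num) − v_7(den) = 3; compare against these criteria.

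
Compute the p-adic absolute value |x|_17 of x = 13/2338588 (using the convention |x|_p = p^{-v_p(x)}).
|13/2338588|_17 = 83521

Step 1 — compute v_17(x) by factoring powers of 17 out of the numerator and denominator: v_17(13/2338588) = -4. Step 2 — apply |x|_p = p^{-v_p(x)} = 17^{4} = 83521.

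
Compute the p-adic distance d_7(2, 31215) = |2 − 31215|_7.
d_7(2, 31215) = 1/2401

Step 1 — x − y = 2 − 31215 = -31213. Step 2 — v_7(-31213) = 4 (factor: -31213 = −(7^4 · 13); the sign does not affect v_p). Step 3 — |x − y|_7 = 7^{-4} = 1/2401.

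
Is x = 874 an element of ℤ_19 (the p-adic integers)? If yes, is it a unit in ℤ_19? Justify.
x ∈ ℤ_19 but not a unit; v_19(x) = 1 > 0

ℤ_19 = {x ∈ ℚ_19 : v_19(x) ≥ 0} and ℤ_19^× = {x ∈ ℤ_19 : v_19(x) = 0}. Here v_19(874) = v_19(num) − v_19(den) = 1; compare against these criteria.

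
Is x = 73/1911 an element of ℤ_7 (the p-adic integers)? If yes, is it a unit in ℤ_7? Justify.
x ∉ ℤ_7 (v_7(x) = -2 < 0)

ℤ_7 = {x ∈ ℚ_7 : v_7(x) ≥ 0} and ℤ_7^× = {x ∈ ℤ_7 : v_7(x) = 0}. Here v_7(73/1911) = v_7(num) − v_7(den) = -2; compare against these criteria.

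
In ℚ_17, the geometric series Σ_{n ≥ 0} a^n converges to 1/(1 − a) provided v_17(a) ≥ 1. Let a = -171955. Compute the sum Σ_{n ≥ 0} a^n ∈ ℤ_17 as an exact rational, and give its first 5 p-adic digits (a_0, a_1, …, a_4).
Σ a^n = 1/(1 − a) = 1/171956;  first 5 digits = (1, 0, 0, 16, 14)

v_17(a) = 3 ≥ 1, so the series converges in ℤ_17 to 1/(1 − a) = 1/(1 − (-171955)) = 1/171956. Expand this rational in ℤ_17: compute digits iteratively via d_i = x_i mod 17, x_{i+1} = (x_i − d_i)/17. The first 5 digits are (1, 0, 0, 16, 14).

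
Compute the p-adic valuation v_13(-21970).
v_13(-21970) = 3

v_13(n) is the largest exponent k such that 13^k divides n. Factor out: -21970 = -13^3 · 10. (Sign doesn't affect v_p.) So v_13(-21970) = 3.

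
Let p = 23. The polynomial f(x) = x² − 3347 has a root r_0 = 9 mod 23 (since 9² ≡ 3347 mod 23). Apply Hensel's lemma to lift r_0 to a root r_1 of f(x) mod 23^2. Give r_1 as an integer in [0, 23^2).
r_1 = 308 (mod 529)

Hensel's recurrence: r_{i+1} = r_i − f(r_i)·(f′(r_i))^{-1} mod 23^{i+2}, with f′(x) = 2x. Iterate:
  r_0 = 9 (mod 23)
  r_1 = 308 (mod 529)
Final: r_1 = 308, and one checks f(r_1) ≡ 0 mod 23^2.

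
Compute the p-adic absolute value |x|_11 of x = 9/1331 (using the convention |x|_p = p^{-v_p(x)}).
|9/1331|_11 = 1331

Step 1 — compute v_11(x) by factoring powers of 11 out of the numerator and denominator: v_11(9/1331) = -3. Step 2 — apply |x|_p = p^{-v_p(x)} = 11^{3} = 1331.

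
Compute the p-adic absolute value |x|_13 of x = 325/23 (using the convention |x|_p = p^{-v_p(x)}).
|325/23|_13 = 1/13

Step 1 — compute v_13(x) by factoring powers of 13 out of the numerator and denominator: v_13(325/23) = 1. Step 2 — apply |x|_p = p^{-v_p(x)} = 13^{-1} = 1/13.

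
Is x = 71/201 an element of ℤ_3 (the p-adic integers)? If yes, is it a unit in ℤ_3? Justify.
x ∉ ℤ_3 (v_3(x) = -1 < 0)

ℤ_3 = {x ∈ ℚ_3 : v_3(x) ≥ 0} and ℤ_3^× = {x ∈ ℤ_3 : v_3(x) = 0}. Here v_3(71/201) = v_3(num) − v_3(den) = -1; compare against these criteria.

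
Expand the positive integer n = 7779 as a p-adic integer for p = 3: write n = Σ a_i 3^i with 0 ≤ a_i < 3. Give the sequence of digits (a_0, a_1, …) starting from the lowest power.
(a_0, a_1, …) = (0, 1, 0, 0, 0, 2, 1, 0, 1)

Repeated division by 3 gives the digits low-to-high: 7779 = 1·3^1 + 2·3^5 + 1·3^6 + 1·3^8. Digit sequence: (0, 1, 0, 0, 0, 2, 1, 0, 1).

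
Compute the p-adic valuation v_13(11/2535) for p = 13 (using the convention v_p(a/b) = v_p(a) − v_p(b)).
v_13(11/2535) = -2

Factor powers of 13 from the numerator and denominator of the reduced fraction: 11 = 13^0 · 11 and 2535 = 13^2 · 15. Apply v_p(a/b) = v_p(a) − v_p(b): v_13(11/2535) = 0 − 2 = -2.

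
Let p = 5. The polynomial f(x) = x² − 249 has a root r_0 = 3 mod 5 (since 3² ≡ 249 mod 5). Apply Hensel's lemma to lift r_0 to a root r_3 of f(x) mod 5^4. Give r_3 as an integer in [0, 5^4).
r_3 = 68 (mod 625)

Hensel's recurrence: r_{i+1} = r_i − f(r_i)·(f′(r_i))^{-1} mod 5^{i+2}, with f′(x) = 2x. Iterate:
  r_0 = 3 (mod 5)
  r_1 = 18 (mod 25)
  r_2 = 68 (mod 125)
  r_3 = 68 (mod 625)
Final: r_3 = 68, and one checks f(r_3) ≡ 0 mod 5^4.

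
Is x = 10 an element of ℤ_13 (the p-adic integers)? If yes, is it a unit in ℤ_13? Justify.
x ∈ ℤ_13^× (unit); v_13(x) = 0

ℤ_13 = {x ∈ ℚ_13 : v_13(x) ≥ 0} and ℤ_13^× = {x ∈ ℤ_13 : v_13(x) = 0}. Here v_13(10) = v_13(num) − v_13(den) = 0; compare against these criteria.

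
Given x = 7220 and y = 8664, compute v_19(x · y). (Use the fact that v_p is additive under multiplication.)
v_19(62554080) = 4

v_p(x) = 2 (factor: 7220 = 19^2 · 20); v_p(y) = 2 (factor: 8664 = 19^2 · 24). Additivity: v_p(xy) = v_p(x) + v_p(y) = 2 + 2 = 4. (Direct check: xy = 62554080 = 19^4 · (480).)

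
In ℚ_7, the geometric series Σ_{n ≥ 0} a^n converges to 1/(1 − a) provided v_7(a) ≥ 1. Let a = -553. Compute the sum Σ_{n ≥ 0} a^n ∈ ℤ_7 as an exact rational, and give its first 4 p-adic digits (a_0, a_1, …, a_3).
Σ a^n = 1/(1 − a) = 1/554;  first 4 digits = (1, 5, 6, 6)

v_7(a) = 1 ≥ 1, so the series converges in ℤ_7 to 1/(1 − a) = 1/(1 − (-553)) = 1/554. Expand this rational in ℤ_7: compute digits iteratively via d_i = x_i mod 7, x_{i+1} = (x_i − d_i)/7. The first 4 digits are (1, 5, 6, 6).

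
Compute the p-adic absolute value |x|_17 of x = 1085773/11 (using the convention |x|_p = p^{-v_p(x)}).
|1085773/11|_17 = 1/83521

Step 1 — compute v_17(x) by factoring powers of 17 out of the numerator and denominator: v_17(1085773/11) = 4. Step 2 — apply |x|_p = p^{-v_p(x)} = 17^{-4} = 1/83521.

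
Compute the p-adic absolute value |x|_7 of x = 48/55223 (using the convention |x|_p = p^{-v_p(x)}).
|48/55223|_7 = 2401

Step 1 — compute v_7(x) by factoring powers of 7 out of the numerator and denominator: v_7(48/55223) = -4. Step 2 — apply |x|_p = p^{-v_p(x)} = 7^{4} = 2401.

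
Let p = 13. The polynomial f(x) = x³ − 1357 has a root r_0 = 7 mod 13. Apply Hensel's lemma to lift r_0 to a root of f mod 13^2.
r_1 = 7 (mod 169)

Hensel: r_{i+1} = r_i − f(r_i)/f′(r_i) mod 13^{i+2}, where f′(x) = 3x². Iterate:
  r_0 = 7 (mod 13)
  r_1 = 7 (mod 169)
Final: r = 7 with f(r) ≡ 0 mod 13^2.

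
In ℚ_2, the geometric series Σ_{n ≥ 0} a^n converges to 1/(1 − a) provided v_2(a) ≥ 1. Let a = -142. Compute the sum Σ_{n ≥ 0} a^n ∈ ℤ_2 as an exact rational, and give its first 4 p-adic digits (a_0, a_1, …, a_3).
Σ a^n = 1/(1 − a) = 1/143;  first 4 digits = (1, 1, 1, 1)

v_2(a) = 1 ≥ 1, so the series converges in ℤ_2 to 1/(1 − a) = 1/(1 − (-142)) = 1/143. Expand this rational in ℤ_2: compute digits iteratively via d_i = x_i mod 2, x_{i+1} = (x_i − d_i)/2. The first 4 digits are (1, 1, 1, 1).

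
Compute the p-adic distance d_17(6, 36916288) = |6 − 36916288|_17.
d_17(6, 36916288) = 1/1419857

Step 1 — x − y = 6 − 36916288 = -36916282. Step 2 — v_17(-36916282) = 5 (factor: -36916282 = −(17^5 · 26); the sign does not affect v_p). Step 3 — |x − y|_17 = 17^{-5} = 1/1419857.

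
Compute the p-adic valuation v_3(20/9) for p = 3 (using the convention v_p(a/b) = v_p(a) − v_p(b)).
v_3(20/9) = -2

Factor powers of 3 from the numerator and denominator of the reduced fraction: 20 = 3^0 · 20 and 9 = 3^2 · 1. Apply v_p(a/b) = v_p(a) − v_p(b): v_3(20/9) = 0 − 2 = -2.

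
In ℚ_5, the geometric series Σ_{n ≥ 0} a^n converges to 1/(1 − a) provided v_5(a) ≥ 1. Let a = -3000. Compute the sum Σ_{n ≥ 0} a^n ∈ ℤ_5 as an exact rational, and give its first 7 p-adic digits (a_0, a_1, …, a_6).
Σ a^n = 1/(1 − a) = 1/3001;  first 7 digits = (1, 0, 0, 1, 0, 4, 0)

v_5(a) = 3 ≥ 1, so the series converges in ℤ_5 to 1/(1 − a) = 1/(1 − (-3000)) = 1/3001. Expand this rational in ℤ_5: compute digits iteratively via d_i = x_i mod 5, x_{i+1} = (x_i − d_i)/5. The first 7 digits are (1, 0, 0, 1, 0, 4, 0).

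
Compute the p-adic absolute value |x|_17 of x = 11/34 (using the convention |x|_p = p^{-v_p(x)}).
|11/34|_17 = 17

Step 1 — compute v_17(x) by factoring powers of 17 out of the numerator and denominator: v_17(11/34) = -1. Step 2 — apply |x|_p = p^{-v_p(x)} = 17^{1} = 17.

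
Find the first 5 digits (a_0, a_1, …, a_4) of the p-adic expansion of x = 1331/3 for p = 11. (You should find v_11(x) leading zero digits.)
(a_0, …, a_4) = (0, 0, 0, 4, 7)

v_11(1331/3) = 3, so a_0 = ... = a_2 = 0. Factor out: x = 11^3 · u with u = 1/3 a unit in ℤ_11. Expand u iteratively via a_{v+i} = u_i mod 11, u_{i+1} = (u_i − a_{v+i})/11:
  u_0 = 1/3;  a_3 = 4;  u_1 = (u_0 − 4)/11 = -1/3
  u_1 = -1/3;  a_4 = 7;  u_2 = (u_1 − 7)/11 = -2/3
Digits: (0, 0, 0, 4, 7).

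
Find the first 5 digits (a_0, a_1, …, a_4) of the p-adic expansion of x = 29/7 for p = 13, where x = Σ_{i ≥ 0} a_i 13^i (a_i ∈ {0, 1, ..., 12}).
(a_0, …, a_4) = (6, 11, 1, 11, 1)

v_13(29/7) = 0 (numerator and denominator both coprime to 13), so x ∈ ℤ_13^×. Compute digits iteratively via a_i = x_i mod 13, x_{i+1} = (x_i − a_i)/13, with x_0 = x:
  x_0 = 29/7;  a_0 = 6;  x_1 = (x_0 − 6)/13 = -1/7
  x_1 = -1/7;  a_1 = 11;  x_2 = (x_1 − 11)/13 = -6/7
  x_2 = -6/7;  a_2 = 1;  x_3 = (x_2 − 1)/13 = -1/7
  x_3 = -1/7;  a_3 = 11;  x_4 = (x_3 − 11)/13 = -6/7
  x_4 = -6/7;  a_4 = 1;  x_5 = (x_4 − 1)/13 = -1/7
Digits: (6, 11, 1, 11, 1).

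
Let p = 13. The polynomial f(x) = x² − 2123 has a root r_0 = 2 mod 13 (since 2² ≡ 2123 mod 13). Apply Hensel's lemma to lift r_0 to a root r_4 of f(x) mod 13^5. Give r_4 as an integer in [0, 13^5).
r_4 = 211486 (mod 371293)

Hensel's recurrence: r_{i+1} = r_i − f(r_i)·(f′(r_i))^{-1} mod 13^{i+2}, with f′(x) = 2x. Iterate:
  r_0 = 2 (mod 13)
  r_1 = 67 (mod 169)
  r_2 = 574 (mod 2197)
  r_3 = 11559 (mod 28561)
  r_4 = 211486 (mod 371293)
Final: r_4 = 211486, and one checks f(r_4) ≡ 0 mod 13^5.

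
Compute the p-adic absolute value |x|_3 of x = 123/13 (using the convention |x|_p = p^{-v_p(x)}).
|123/13|_3 = 1/3

Step 1 — compute v_3(x) by factoring powers of 3 out of the numerator and denominator: v_3(123/13) = 1. Step 2 — apply |x|_p = p^{-v_p(x)} = 3^{-1} = 1/3.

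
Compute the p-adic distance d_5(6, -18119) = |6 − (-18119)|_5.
d_5(6, -18119) = 1/625

Step 1 — x − y = 6 − (-18119) = 18125. Step 2 — v_5(18125) = 4 (factor: 18125 = (5^4 · 29); the sign does not affect v_p). Step 3 — |x − y|_5 = 5^{-4} = 1/625.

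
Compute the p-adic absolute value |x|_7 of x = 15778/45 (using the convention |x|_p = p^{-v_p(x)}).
|15778/45|_7 = 1/343

Step 1 — compute v_7(x) by factoring powers of 7 out of the numerator and denominator: v_7(15778/45) = 3. Step 2 — apply |x|_p = p^{-v_p(x)} = 7^{-3} = 1/343.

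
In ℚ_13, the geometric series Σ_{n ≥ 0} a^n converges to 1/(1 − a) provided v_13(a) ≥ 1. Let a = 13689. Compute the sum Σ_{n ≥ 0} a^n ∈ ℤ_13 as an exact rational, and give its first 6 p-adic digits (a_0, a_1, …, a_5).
Σ a^n = 1/(1 − a) = -1/13688;  first 6 digits = (1, 0, 3, 6, 9, 10)

v_13(a) = 2 ≥ 1, so the series converges in ℤ_13 to 1/(1 − a) = 1/(1 − 13689) = -1/13688. Expand this rational in ℤ_13: compute digits iteratively via d_i = x_i mod 13, x_{i+1} = (x_i − d_i)/13. The first 6 digits are (1, 0, 3, 6, 9, 10).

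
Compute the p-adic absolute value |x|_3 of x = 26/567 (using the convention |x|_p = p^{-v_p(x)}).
|26/567|_3 = 81

Step 1 — compute v_3(x) by factoring powers of 3 out of the numerator and denominator: v_3(26/567) = -4. Step 2 — apply |x|_p = p^{-v_p(x)} = 3^{4} = 81.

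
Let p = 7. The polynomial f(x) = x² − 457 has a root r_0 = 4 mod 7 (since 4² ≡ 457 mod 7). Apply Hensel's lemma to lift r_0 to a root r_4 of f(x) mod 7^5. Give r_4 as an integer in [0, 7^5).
r_4 = 9363 (mod 16807)

Hensel's recurrence: r_{i+1} = r_i − f(r_i)·(f′(r_i))^{-1} mod 7^{i+2}, with f′(x) = 2x. Iterate:
  r_0 = 4 (mod 7)
  r_1 = 4 (mod 49)
  r_2 = 102 (mod 343)
  r_3 = 2160 (mod 2401)
  r_4 = 9363 (mod 16807)
Final: r_4 = 9363, and one checks f(r_4) ≡ 0 mod 7^5.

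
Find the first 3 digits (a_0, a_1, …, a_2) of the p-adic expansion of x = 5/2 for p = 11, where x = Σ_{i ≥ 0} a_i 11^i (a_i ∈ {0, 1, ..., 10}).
(a_0, …, a_2) = (8, 5, 5)

v_11(5/2) = 0 (numerator and denominator both coprime to 11), so x ∈ ℤ_11^×. Compute digits iteratively via a_i = x_i mod 11, x_{i+1} = (x_i − a_i)/11, with x_0 = x:
  x_0 = 5/2;  a_0 = 8;  x_1 = (x_0 − 8)/11 = -1/2
  x_1 = -1/2;  a_1 = 5;  x_2 = (x_1 − 5)/11 = -1/2
  x_2 = -1/2;  a_2 = 5;  x_3 = (x_2 − 5)/11 = -1/2
Digits: (8, 5, 5).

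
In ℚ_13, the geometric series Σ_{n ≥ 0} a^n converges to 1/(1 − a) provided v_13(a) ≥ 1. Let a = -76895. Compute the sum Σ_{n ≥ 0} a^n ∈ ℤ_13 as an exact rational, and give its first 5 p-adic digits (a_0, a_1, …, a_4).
Σ a^n = 1/(1 − a) = 1/76896;  first 5 digits = (1, 0, 0, 4, 10)

v_13(a) = 3 ≥ 1, so the series converges in ℤ_13 to 1/(1 − a) = 1/(1 − (-76895)) = 1/76896. Expand this rational in ℤ_13: compute digits iteratively via d_i = x_i mod 13, x_{i+1} = (x_i − d_i)/13. The first 5 digits are (1, 0, 0, 4, 10).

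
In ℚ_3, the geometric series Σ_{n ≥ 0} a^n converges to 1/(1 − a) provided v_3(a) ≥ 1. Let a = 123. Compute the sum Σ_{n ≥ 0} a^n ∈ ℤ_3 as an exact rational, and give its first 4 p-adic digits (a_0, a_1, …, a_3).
Σ a^n = 1/(1 − a) = -1/122;  first 4 digits = (1, 2, 2, 2)

v_3(a) = 1 ≥ 1, so the series converges in ℤ_3 to 1/(1 − a) = 1/(1 − 123) = -1/122. Expand this rational in ℤ_3: compute digits iteratively via d_i = x_i mod 3, x_{i+1} = (x_i − d_i)/3. The first 4 digits are (1, 2, 2, 2).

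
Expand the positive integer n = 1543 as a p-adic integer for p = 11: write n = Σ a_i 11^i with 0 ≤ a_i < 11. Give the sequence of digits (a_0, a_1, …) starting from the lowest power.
(a_0, a_1, …) = (3, 8, 1, 1)

Repeated division by 11 gives the digits low-to-high: 1543 = 3 + 8·11^1 + 1·11^2 + 1·11^3. Digit sequence: (3, 8, 1, 1).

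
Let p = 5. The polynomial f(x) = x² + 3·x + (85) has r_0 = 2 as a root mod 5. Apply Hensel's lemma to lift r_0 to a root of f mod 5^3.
r_2 = 117 (mod 125)

Hensel: r_{i+1} = r_i − f(r_i)·(f′(r_i))^{-1} mod 5^{i+2}, f′(x) = 2x + 3. Iterate:
  r_0 = 2 (mod 5)
  r_1 = 17 (mod 25)
  r_2 = 117 (mod 125)
Final: r = 117 satisfies f(r) ≡ 0 mod 5^3.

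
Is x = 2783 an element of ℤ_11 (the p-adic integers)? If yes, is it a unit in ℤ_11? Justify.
x ∈ ℤ_11 but not a unit; v_11(x) = 2 > 0

ℤ_11 = {x ∈ ℚ_11 : v_11(x) ≥ 0} and ℤ_11^× = {x ∈ ℤ_11 : v_11(x) = 0}. Here v_11(2783) = v_11(num) − v_11(den) = 2; compare against these criteria.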